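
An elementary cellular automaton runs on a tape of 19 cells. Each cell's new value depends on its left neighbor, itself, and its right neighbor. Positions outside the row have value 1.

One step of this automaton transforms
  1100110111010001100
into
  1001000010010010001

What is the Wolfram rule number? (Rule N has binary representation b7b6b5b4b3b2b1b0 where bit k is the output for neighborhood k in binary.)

134

position 0: 111 → 1  (bit 7 = 1)
position 1: 110 → 0  (bit 6 = 0)
position 6: 101 → 0  (bit 5 = 0)
position 2: 100 → 0  (bit 4 = 0)
position 4: 011 → 0  (bit 3 = 0)
position 11: 010 → 1  (bit 2 = 1)
position 3: 001 → 1  (bit 1 = 1)
position 13: 000 → 0  (bit 0 = 0)
bits b7..b0 = 10000110 = 134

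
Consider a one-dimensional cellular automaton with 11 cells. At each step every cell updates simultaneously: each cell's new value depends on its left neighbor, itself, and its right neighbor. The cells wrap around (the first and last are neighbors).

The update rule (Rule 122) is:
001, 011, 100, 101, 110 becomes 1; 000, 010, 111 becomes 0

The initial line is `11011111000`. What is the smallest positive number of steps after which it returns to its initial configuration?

11

11110001101
00011011111
10111110001
11100011011
00110111110
01111100011
11000110111
01101111100
11111000110
10001101111
11011111000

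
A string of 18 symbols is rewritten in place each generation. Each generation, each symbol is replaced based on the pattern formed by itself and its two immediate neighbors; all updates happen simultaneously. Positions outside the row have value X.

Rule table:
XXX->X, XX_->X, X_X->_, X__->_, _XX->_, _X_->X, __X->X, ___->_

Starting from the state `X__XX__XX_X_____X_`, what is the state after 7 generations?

X_X_X_X_X_X____XX_
X_X_X_X_X_X___X_X_
X_X_X_X_X_X__XX_X_
X_X_X_X_X_X_X_X_X_
X_X_X_X_X_X_X_X_X_  (fixed point — unchanged through generation 7)

X_X_X_X_X_X_X_X_X_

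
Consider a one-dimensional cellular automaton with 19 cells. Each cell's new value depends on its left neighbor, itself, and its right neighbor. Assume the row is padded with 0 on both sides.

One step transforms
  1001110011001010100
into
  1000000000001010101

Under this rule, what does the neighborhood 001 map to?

0

At position 2 the neighborhood is 001; the next row has 0 there.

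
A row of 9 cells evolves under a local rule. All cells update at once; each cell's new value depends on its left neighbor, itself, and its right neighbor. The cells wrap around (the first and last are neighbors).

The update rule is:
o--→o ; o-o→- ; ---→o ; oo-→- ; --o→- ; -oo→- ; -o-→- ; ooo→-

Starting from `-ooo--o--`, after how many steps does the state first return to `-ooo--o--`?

18

----o--oo
ooo--o---
---o--oo-
oo--o---o
--o--oo--
o--o---oo
-o--oo---
--o---ooo
o--oo----
-o---ooo-
--oo----o
o---ooo--
-oo----o-
---ooo--o
oo----o--
--ooo--o-
o----o--o
-ooo--o--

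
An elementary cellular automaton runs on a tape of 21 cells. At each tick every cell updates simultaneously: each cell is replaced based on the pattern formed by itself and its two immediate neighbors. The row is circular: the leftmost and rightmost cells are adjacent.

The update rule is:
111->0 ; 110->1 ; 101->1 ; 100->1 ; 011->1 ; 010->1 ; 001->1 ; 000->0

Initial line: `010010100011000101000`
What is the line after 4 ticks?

111001111100111111111

111111110111101111100
100000011100111000111
110000110111101101100
111001111100111111111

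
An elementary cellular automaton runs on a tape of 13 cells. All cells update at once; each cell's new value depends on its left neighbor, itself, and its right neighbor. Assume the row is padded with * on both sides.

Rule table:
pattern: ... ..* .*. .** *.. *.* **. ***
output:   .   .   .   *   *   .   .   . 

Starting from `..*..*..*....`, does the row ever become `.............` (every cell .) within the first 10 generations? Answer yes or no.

generation 1: *..*..*..*...
generation 2: .*..*..*..*..
generation 3: ..*..*..*..*.
generation 4: *..*..*..*...  (repeats generation 1; period 3)
generation 10: *..*..*..*...
generation 10 is *..*..*..*..., still not uniform .

no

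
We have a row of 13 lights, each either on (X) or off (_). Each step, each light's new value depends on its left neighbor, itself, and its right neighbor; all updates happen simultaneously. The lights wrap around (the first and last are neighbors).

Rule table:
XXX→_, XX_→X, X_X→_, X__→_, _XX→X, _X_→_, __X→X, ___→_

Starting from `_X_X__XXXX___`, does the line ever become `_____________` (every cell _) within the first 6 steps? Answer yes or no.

no

X____XX__X___
____XXX_X___X
___XX_X____X_
__XXX_____X__
_XX_X____X___
XXX_____X____
step 6 is XXX_____X____, still not uniform _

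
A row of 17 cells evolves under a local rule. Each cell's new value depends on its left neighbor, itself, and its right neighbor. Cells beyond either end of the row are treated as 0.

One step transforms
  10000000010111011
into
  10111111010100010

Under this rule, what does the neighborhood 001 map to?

At position 8 the neighborhood is 001; the next row has 0 there.

0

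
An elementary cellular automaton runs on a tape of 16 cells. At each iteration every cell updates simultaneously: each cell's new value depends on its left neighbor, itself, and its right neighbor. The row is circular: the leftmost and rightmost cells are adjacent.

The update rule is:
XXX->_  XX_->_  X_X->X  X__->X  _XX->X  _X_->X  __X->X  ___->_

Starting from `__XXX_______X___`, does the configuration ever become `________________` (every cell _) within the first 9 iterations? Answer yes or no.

no

_XX__X_____XXX__
XX_XXXX___XX__X_
X_XX___X_XX_XXXX
_XX_X_XXXX_XX___
XX_XXXX___XX_X__
X_XX___X_XX_XXXX  (repeats iteration 3; period 3)
iteration 9: X_XX___X_XX_XXXX
iteration 9 is X_XX___X_XX_XXXX, still not uniform _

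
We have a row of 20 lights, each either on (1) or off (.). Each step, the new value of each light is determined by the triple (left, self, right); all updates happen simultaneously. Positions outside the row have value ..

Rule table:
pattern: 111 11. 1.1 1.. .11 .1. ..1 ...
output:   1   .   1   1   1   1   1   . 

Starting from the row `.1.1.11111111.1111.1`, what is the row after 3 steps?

111111111111.1111.11
11111111111.1111.11.
1111111111.1111.11.1

1111111111.1111.11.1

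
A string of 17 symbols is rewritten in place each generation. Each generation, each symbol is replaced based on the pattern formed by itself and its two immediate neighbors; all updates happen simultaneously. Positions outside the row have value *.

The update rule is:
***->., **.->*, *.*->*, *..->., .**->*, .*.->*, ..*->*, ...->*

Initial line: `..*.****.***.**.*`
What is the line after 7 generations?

**...*.*****...**

.****..***.******
**..*.**.***.....
.*.*******.*.****
****.....*****...
...*.*****...*.**
.*****...*.*****.
**...*.*****...**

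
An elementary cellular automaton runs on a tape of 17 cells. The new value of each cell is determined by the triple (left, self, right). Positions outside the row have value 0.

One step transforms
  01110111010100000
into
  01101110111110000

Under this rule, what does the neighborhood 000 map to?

At position 13 the neighborhood is 000; the next row has 0 there.

0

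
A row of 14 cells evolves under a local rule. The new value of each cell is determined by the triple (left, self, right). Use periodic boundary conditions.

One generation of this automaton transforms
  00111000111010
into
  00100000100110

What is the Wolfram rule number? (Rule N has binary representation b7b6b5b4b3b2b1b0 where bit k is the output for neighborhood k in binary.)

position 3: 111 → 0  (bit 7 = 0)
position 4: 110 → 0  (bit 6 = 0)
position 11: 101 → 1  (bit 5 = 1)
position 5: 100 → 0  (bit 4 = 0)
position 2: 011 → 1  (bit 3 = 1)
position 12: 010 → 1  (bit 2 = 1)
position 1: 001 → 0  (bit 1 = 0)
position 0: 000 → 0  (bit 0 = 0)
bits b7..b0 = 00101100 = 44

44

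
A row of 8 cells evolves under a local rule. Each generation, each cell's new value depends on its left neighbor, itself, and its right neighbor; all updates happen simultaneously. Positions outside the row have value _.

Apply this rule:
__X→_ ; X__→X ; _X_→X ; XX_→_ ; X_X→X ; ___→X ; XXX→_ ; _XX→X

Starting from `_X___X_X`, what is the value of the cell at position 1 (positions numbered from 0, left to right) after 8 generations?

generation 1: _XXX_XXX
generation 2: _X__XX__
generation 3: _XX_X_XX
generation 4: _X_XXXX_
generation 5: _XXX___X
generation 6: _X__XX_X
generation 7: _XX_X_XX  (repeats generation 3; period 4)
generation 8: _X_XXXX_
position 1 holds X

X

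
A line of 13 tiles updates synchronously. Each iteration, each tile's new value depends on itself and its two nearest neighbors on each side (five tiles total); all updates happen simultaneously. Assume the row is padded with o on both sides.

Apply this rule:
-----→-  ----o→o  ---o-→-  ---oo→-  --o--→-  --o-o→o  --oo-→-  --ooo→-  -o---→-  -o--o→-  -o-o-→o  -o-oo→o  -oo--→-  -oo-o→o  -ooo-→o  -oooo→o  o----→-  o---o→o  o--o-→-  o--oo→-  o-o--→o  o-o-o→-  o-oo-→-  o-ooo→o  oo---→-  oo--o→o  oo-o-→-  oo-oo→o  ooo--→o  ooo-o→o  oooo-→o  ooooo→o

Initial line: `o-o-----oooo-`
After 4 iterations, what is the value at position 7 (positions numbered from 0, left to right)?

o-o---o--oooo
o-o-o-----ooo
o--oo---o--oo
oo----o-----o
position 7 holds -

-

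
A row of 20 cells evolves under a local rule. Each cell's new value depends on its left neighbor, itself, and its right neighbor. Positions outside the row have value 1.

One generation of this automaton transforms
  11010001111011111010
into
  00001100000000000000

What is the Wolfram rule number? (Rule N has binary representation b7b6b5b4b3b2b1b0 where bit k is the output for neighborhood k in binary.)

17

position 0: 111 → 0  (bit 7 = 0)
position 1: 110 → 0  (bit 6 = 0)
position 2: 101 → 0  (bit 5 = 0)
position 4: 100 → 1  (bit 4 = 1)
position 7: 011 → 0  (bit 3 = 0)
position 3: 010 → 0  (bit 2 = 0)
position 6: 001 → 0  (bit 1 = 0)
position 5: 000 → 1  (bit 0 = 1)
bits b7..b0 = 00010001 = 17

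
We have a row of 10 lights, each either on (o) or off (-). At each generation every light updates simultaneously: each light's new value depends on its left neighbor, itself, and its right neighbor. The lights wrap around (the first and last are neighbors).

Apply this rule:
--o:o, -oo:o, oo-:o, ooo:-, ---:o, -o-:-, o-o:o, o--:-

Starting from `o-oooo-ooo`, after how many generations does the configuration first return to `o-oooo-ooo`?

15

ooo--ooo--
o-o-oo-o-o
oo-oooo-oo
-ooo--ooo-
oo-o-oo-o-
ooo-oooo-o
--ooo--ooo
-oo-o-oo-o
oooo-oooo-
o--ooo--oo
o-oo-o-oo-
-oooo-oooo
oo--ooo--o
-o-oo-o-oo
o-oooo-ooo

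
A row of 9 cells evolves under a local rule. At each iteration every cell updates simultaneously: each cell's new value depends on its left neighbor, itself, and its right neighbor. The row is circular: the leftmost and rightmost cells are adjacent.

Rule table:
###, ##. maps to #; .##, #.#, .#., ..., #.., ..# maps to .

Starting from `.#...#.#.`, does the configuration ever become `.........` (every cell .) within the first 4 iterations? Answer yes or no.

yes

.........
all cells are . at iteration 1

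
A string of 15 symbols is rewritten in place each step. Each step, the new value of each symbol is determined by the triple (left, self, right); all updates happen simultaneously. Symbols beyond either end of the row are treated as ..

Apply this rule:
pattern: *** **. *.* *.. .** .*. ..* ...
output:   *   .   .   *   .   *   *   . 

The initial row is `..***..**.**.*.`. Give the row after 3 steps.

...**.***..***.

.*.*.**......**
**.*...*....*..
...**.***..***.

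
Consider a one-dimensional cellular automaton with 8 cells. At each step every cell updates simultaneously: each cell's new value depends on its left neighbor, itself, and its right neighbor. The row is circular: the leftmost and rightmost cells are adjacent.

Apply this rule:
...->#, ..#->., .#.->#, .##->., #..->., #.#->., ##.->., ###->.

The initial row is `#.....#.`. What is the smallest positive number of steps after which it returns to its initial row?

2

step 1: #.###.#.
step 2: #.....#.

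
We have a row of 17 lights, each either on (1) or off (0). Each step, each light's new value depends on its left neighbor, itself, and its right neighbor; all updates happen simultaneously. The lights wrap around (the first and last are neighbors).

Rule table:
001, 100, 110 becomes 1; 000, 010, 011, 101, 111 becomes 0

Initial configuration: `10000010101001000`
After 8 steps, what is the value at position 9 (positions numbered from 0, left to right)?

01000100000110101
00101010001010000
01000001010001000
10100010001010100
00010101010000011
10100000001000101
10010000010101000
01101000100000101
position 9 holds 0

0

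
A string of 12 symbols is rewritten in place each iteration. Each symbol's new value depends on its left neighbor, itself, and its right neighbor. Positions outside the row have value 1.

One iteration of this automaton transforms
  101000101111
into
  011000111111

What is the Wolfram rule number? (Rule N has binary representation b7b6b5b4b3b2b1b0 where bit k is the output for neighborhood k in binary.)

172

position 9: 111 → 1  (bit 7 = 1)
position 0: 110 → 0  (bit 6 = 0)
position 1: 101 → 1  (bit 5 = 1)
position 3: 100 → 0  (bit 4 = 0)
position 8: 011 → 1  (bit 3 = 1)
position 2: 010 → 1  (bit 2 = 1)
position 5: 001 → 0  (bit 1 = 0)
position 4: 000 → 0  (bit 0 = 0)
bits b7..b0 = 10101100 = 172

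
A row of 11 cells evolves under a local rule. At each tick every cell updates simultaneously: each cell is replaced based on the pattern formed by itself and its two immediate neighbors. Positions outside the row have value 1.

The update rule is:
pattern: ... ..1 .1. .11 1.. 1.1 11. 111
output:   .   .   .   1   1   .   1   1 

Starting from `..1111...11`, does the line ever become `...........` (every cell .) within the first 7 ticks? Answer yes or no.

1.11111..11
1.111111.11
1.111111.11  (fixed point — unchanged through tick 7)
tick 7 is 1.111111.11, still not uniform .

no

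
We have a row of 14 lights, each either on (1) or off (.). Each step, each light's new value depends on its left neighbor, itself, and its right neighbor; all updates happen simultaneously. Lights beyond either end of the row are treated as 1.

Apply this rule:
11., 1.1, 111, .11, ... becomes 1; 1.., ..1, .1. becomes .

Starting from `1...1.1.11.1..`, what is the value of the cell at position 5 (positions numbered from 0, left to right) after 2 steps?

.

1.1..1.1111...
11....11111.1.
position 5 holds .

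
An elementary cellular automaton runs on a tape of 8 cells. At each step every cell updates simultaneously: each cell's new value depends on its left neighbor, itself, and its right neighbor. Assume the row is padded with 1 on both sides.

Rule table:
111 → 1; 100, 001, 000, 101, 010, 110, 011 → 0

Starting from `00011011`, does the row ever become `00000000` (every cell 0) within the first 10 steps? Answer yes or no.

yes

00000001
00000000
all cells are 0 at step 2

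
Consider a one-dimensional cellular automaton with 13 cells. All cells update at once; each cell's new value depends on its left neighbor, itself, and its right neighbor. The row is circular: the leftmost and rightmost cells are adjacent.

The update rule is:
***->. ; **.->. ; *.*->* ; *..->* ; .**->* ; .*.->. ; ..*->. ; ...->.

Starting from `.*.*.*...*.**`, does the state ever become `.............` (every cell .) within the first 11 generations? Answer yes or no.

no

*.*.*.*...**.
.*.*.*.*..*.*
*.*.*.*.*..*.
.*.*.*.*.*..*
*.*.*.*.*.*..
.*.*.*.*.*.*.
..*.*.*.*.*.*
*..*.*.*.*.*.
.*..*.*.*.*.*
*.*..*.*.*.*.
.*.*..*.*.*.*
generation 11 is .*.*..*.*.*.*, still not uniform .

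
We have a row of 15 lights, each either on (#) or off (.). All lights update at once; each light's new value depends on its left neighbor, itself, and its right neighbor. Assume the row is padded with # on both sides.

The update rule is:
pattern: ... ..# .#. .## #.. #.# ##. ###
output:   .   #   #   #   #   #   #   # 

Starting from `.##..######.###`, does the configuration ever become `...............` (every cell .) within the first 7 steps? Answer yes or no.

###############
###############  (fixed point — unchanged through step 7)
step 7 is ###############, still not uniform .

no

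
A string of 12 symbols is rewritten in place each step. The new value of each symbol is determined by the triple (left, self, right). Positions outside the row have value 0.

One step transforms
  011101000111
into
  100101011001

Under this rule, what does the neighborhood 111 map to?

At position 2 the neighborhood is 111; the next row has 0 there.

0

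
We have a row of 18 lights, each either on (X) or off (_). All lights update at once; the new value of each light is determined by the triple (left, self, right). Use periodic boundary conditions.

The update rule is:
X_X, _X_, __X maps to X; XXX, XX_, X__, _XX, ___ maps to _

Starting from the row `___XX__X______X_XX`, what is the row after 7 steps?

__X___XX_____XXX__
_XX__X______X_____
X___XX_____XX_____
X__X______X______X
__XX_____XX_____X_
_X______X______XX_
XX_____XX_____X___

XX_____XX_____X___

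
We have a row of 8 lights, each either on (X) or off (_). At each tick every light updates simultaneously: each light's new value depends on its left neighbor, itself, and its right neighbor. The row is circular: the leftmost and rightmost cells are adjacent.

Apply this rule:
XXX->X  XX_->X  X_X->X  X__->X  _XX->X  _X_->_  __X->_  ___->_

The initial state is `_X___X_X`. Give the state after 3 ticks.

X_X___X_
_X_X___X
X_X_X___

X_X_X___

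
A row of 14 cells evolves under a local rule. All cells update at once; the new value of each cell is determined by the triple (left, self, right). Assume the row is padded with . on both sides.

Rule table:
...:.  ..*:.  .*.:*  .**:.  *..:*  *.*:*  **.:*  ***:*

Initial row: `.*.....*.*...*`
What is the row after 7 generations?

.......**....*

.**....****..*
..**....****.*
...**....*****
....**....****
.....**....***
......**....**
.......**....*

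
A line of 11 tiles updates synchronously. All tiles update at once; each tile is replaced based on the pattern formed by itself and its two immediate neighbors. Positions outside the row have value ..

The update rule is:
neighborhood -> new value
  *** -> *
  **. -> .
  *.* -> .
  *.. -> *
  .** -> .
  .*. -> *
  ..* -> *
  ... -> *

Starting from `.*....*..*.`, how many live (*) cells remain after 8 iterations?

***********
.*********.
*.*******.*
*..*****..*
***.***.***
.*...*...*.
***********  (repeats iteration 1; period 6)
iteration 8: .*********.
count of *: 9

9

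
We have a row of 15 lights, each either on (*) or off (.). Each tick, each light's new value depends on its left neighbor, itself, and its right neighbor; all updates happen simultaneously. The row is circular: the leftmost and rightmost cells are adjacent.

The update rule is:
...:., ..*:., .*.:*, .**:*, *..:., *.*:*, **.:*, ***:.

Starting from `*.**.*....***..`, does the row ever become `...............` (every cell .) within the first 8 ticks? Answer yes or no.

no

******....*.*..
*....*....***..
*....*....*.*..
*....*....***..  (repeats tick 2; period 2)
tick 8: *....*....***..
tick 8 is *....*....***.., still not uniform .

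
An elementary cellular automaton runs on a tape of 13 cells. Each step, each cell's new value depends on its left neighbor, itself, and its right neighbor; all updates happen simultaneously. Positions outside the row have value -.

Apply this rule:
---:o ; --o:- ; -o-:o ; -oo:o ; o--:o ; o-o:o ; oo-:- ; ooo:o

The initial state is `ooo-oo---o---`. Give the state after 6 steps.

oo-oo-oo-oooo
o-oo-oo-oooo-
ooo-oo-oooo-o
oo-oo-oooo-oo
o-oo-oooo-oo-
ooo-oooo-oo-o

ooo-oooo-oo-o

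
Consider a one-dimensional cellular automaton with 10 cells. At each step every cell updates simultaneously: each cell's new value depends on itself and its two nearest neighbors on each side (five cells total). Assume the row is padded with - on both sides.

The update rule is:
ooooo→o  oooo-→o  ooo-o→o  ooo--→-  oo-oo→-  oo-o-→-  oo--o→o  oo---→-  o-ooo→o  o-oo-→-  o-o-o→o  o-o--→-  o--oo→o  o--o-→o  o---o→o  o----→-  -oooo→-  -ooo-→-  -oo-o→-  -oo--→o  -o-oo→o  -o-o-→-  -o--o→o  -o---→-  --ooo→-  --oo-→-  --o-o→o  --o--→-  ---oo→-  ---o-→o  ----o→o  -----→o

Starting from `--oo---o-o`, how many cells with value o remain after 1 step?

step 1: o--o-ooo--
count of o: 5

5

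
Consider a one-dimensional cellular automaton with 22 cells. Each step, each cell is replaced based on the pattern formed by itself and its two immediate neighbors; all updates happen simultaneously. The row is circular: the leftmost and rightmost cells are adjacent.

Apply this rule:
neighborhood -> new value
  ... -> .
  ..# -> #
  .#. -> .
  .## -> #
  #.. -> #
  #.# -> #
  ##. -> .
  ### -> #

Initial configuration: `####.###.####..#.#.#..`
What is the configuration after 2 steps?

##.###.####.##.#.#.###

###.###.####.##.#.#.##
##.###.####.##.#.#.###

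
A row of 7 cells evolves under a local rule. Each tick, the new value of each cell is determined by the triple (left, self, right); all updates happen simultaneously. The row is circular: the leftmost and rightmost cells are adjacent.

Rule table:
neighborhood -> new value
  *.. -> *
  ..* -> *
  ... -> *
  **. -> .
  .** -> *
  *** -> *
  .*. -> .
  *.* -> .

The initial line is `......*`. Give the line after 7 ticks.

.******

******.
*****..
****.**
***..**
**.****
*..****
.******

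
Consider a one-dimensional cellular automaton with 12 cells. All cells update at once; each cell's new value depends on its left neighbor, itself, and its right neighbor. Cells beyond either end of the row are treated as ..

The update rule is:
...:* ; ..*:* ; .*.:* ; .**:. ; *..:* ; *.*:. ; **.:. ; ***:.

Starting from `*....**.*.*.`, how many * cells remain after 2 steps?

4

step 1: *****...*.**
step 2: .....****...
count of *: 4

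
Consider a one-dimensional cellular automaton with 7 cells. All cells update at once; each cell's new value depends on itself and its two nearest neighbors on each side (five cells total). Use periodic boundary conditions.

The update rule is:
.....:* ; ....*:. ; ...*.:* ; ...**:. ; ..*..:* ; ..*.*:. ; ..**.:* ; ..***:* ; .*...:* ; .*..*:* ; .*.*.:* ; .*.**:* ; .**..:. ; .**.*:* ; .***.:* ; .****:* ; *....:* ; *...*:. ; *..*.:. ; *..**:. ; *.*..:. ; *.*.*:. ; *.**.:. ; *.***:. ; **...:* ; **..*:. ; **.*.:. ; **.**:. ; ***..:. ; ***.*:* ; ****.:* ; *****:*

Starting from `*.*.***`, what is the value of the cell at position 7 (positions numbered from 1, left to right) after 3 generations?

*..*.**
....*.*
**.*.*.
position 7 holds .

.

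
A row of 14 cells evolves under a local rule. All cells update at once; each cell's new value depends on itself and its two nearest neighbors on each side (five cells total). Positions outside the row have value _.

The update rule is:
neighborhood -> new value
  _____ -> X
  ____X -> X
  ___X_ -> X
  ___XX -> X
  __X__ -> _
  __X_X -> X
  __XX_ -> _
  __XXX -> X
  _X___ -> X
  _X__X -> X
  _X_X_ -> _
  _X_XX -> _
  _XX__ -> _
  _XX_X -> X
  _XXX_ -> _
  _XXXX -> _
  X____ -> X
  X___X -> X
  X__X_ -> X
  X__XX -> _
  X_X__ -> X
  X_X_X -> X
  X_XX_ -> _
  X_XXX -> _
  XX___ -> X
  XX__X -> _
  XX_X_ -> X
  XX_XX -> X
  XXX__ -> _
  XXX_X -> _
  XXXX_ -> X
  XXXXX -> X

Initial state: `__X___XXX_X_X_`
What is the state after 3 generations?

generation 1: XX_XXXX__XX_XX
generation 2: _XX__X____XX__
generation 3: X___X_XXXX__XX

X___X_XXXX__XX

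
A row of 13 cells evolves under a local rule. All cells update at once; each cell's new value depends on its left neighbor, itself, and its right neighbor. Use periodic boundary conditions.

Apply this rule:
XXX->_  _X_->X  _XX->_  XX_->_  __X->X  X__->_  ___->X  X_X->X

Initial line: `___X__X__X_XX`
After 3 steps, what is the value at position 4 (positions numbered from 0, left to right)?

step 1: _XXX_XX_XXX__
step 2: X___X__X____X
step 3: __XXX_XX_XXX_
position 4 holds X

X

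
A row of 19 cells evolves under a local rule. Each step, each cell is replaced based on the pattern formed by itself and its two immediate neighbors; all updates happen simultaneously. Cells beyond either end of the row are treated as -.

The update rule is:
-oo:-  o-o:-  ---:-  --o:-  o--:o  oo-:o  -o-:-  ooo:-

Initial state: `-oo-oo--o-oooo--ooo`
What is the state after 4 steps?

step 1: --o--oo------oo---o
step 2: ---o--oo------oo---
step 3: ----o--oo------oo--
step 4: -----o--oo------oo-

-----o--oo------oo-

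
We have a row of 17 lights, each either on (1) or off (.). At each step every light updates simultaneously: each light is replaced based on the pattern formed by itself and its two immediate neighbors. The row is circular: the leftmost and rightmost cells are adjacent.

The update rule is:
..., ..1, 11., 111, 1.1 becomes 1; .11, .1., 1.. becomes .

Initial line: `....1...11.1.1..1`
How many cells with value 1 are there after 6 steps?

9

.111..11.11.1..1.
1.11.1.11.11..1..
.1.11.1.11.1.1..1
1.1.11.1.11.1..1.
.1.1.11.1.11..1.1
1.1.1.11.1.1.1.1.
count of 1: 9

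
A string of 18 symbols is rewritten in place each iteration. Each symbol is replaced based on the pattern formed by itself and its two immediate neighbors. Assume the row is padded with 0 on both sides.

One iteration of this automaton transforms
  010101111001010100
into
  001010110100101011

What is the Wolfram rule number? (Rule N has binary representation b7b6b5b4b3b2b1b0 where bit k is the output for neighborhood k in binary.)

177

position 6: 111 → 1  (bit 7 = 1)
position 8: 110 → 0  (bit 6 = 0)
position 2: 101 → 1  (bit 5 = 1)
position 9: 100 → 1  (bit 4 = 1)
position 5: 011 → 0  (bit 3 = 0)
position 1: 010 → 0  (bit 2 = 0)
position 0: 001 → 0  (bit 1 = 0)
position 17: 000 → 1  (bit 0 = 1)
bits b7..b0 = 10110001 = 177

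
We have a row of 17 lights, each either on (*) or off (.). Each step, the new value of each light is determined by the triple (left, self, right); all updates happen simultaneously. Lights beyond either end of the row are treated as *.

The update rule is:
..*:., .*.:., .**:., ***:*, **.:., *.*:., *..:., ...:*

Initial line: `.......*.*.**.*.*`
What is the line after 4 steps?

.*****...........
..***..*********.
...*....*******..
.*...**..*****...

.*...**..*****...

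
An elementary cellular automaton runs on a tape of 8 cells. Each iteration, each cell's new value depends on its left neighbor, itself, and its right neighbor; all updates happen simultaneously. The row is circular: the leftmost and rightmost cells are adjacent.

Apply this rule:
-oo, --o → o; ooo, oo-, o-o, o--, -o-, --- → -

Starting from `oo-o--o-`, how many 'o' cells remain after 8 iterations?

iteration 1: o----o--
iteration 2: ----o--o
iteration 3: ---o--o-
iteration 4: --o--o--
iteration 5: -o--o---
iteration 6: o--o----
iteration 7: --o----o
iteration 8: -o----o-
count of o: 2

2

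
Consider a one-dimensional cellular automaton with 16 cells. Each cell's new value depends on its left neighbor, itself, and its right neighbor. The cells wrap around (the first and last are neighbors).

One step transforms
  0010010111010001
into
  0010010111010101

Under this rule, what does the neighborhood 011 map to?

At position 7 the neighborhood is 011; the next row has 1 there.

1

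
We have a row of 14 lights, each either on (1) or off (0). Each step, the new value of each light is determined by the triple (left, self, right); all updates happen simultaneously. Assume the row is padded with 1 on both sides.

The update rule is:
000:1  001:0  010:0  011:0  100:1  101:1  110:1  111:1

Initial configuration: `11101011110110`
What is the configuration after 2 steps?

11111010111101

step 1: 11110101111011
step 2: 11111010111101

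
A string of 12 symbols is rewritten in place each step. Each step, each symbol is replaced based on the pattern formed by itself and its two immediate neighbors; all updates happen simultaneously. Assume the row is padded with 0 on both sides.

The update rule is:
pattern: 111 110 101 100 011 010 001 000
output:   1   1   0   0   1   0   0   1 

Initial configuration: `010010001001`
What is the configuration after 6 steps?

step 1: 000000100000
step 2: 111110001111
step 3: 111110101111
step 4: 111110001111  (repeats step 2; period 2)
step 6: 111110001111

111110001111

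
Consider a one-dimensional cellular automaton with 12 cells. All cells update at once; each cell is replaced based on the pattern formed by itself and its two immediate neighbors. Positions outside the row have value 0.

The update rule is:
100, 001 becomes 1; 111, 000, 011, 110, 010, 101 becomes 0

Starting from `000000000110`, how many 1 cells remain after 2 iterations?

3

000000001001
000000010110
count of 1: 3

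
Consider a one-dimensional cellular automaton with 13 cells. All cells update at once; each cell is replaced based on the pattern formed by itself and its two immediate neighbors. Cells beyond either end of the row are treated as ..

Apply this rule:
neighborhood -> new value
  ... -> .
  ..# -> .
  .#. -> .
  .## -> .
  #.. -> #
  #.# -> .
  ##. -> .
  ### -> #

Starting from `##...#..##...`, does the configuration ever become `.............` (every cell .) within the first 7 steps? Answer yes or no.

step 1: ..#...#...#..
step 2: ...#...#...#.
step 3: ....#...#...#
step 4: .....#...#...
step 5: ......#...#..
step 6: .......#...#.
step 7: ........#...#
step 7 is ........#...#, still not uniform .

no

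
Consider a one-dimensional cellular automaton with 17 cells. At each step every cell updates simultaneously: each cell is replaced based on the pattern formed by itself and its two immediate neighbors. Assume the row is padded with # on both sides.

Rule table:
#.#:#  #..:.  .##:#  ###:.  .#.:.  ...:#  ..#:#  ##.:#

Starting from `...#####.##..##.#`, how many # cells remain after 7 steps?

.###...####.#####
##.#.###..###....
.##.##.#.##.#.###
#######.####.##..
......###..####.#
.######.#.##..###
##....##.###.##..
count of #: 9

9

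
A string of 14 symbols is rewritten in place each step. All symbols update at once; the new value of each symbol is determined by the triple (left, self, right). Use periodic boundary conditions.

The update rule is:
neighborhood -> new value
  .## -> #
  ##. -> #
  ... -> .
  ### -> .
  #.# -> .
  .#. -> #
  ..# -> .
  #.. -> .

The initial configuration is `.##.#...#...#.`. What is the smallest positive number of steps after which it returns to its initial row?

1

.##.#...#...#.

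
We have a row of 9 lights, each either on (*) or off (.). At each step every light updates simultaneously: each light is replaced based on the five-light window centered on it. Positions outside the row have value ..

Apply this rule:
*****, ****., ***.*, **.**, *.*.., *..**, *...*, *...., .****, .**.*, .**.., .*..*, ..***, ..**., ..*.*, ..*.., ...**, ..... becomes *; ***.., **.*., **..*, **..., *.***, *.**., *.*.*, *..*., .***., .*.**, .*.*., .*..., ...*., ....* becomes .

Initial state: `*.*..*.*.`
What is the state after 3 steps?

step 1: *.**.*.*.
step 2: *..*...*.
step 3: **.*.*.*.

**.*.*.*.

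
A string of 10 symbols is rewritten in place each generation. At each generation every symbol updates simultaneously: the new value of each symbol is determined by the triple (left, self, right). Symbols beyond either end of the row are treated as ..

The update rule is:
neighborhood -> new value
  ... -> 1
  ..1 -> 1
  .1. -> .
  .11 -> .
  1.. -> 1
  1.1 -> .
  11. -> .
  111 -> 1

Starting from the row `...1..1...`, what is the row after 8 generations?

111.11.111
.1......1.
1.111111.1
...1111...
111.11.111  (repeats generation 1; period 4)
generation 8: ...1111...

...1111...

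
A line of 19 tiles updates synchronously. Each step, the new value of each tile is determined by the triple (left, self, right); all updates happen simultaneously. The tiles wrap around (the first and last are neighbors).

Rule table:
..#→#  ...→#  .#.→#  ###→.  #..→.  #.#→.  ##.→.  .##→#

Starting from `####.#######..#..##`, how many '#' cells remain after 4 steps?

14

.....#.......##.##.
######.#######..#..
#......#.......##.#
..######.#######..#
count of #: 14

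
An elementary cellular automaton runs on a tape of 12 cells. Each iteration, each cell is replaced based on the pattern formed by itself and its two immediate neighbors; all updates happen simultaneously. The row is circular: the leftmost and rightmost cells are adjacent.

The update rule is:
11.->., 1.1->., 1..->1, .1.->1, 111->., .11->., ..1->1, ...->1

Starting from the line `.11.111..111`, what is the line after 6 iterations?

.......11...
1111111..111
.......11...  (repeats iteration 1; period 2)
iteration 6: 1111111..111

1111111..111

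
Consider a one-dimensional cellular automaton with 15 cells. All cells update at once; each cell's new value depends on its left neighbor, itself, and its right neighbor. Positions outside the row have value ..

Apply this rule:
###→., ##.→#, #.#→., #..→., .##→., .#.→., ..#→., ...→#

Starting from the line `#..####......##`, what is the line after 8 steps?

#....#.######..

......#.####..#
#####......#...
....#.####...##
###......#.#..#
..#.####.......
#......#.######
..####........#
#....#.######..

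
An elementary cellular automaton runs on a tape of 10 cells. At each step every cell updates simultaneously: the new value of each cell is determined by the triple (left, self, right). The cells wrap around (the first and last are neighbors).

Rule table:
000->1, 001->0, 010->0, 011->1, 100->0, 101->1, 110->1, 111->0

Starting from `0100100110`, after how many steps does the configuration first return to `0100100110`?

6

0000000110
1111110110
1000011111
1011010000
0111100110
0100100110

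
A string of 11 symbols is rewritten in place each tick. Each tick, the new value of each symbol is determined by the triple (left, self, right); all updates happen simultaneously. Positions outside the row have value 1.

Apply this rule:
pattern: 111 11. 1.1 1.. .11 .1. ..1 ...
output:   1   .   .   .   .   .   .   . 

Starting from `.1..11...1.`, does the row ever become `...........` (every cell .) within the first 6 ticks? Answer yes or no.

yes

...........
all cells are . at tick 1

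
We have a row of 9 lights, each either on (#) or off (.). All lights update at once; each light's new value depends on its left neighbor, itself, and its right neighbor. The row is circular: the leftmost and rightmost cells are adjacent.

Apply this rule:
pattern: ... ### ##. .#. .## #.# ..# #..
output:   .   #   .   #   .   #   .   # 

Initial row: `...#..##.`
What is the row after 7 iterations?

iteration 1: ...##...#
iteration 2: #....#..#
iteration 3: .#...##..
iteration 4: .##....#.
iteration 5: ...#...##
iteration 6: #..##....
iteration 7: ##...#...

##...#...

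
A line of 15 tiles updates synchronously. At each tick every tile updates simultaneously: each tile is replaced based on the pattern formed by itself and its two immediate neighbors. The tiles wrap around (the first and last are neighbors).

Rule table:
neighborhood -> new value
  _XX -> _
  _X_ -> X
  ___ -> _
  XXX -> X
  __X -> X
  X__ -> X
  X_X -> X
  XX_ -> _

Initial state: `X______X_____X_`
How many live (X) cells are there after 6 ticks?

13

tick 1: XX____XXX___XXX
tick 2: X_X__X_X_X_X_XX
tick 3: _XXXXXXXXXXXX_X
tick 4: X_XXXXXXXXXX_XX
tick 5: _X_XXXXXXXX_X_X
tick 6: XXX_XXXXXX_XXXX
count of X: 13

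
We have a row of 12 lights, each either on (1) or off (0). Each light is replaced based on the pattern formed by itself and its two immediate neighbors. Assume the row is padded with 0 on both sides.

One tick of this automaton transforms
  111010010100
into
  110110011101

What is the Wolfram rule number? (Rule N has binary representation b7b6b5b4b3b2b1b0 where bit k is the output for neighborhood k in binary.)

173

position 1: 111 → 1  (bit 7 = 1)
position 2: 110 → 0  (bit 6 = 0)
position 3: 101 → 1  (bit 5 = 1)
position 5: 100 → 0  (bit 4 = 0)
position 0: 011 → 1  (bit 3 = 1)
position 4: 010 → 1  (bit 2 = 1)
position 6: 001 → 0  (bit 1 = 0)
position 11: 000 → 1  (bit 0 = 1)
bits b7..b0 = 10101101 = 173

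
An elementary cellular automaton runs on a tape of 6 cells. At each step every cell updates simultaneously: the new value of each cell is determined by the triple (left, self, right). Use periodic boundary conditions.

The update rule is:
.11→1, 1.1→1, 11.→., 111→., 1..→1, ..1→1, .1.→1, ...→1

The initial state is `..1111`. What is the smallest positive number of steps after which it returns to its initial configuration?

12

step 1: 111...
step 2: 1..111
step 3: .111..
step 4: 11..11
step 5: ..111.
step 6: 111..1
step 7: ...111
step 8: 1111..
step 9: 1...11
step 10: .1111.
step 11: 11...1
step 12: ..1111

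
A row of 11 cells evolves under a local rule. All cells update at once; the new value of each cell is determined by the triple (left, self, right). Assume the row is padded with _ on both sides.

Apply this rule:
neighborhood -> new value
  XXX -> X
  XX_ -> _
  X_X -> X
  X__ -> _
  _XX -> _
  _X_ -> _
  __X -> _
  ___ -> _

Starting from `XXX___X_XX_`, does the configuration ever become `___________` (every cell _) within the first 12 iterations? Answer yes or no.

iteration 1: _X_____X___
iteration 2: ___________
all cells are _ at iteration 2

yes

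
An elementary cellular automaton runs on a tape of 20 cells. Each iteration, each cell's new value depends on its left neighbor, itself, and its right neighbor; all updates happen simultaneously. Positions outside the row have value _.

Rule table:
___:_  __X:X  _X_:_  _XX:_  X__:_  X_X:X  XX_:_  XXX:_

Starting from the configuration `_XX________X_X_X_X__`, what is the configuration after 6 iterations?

_____X_X_X_X________

X_________X_X_X_X___
_________X_X_X_X____
________X_X_X_X_____
_______X_X_X_X______
______X_X_X_X_______
_____X_X_X_X________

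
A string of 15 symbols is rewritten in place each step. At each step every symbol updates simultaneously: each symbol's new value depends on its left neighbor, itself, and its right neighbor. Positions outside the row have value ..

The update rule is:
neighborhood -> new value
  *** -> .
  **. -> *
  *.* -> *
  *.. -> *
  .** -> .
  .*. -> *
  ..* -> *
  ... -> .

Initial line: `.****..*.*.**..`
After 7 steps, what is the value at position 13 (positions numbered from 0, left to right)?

.

*...*******.**.
**.*......**.**
.****....*.**.*
*...**..***.***
**.*.***..**..*
.****..***.****
*...***..**...*
position 13 holds .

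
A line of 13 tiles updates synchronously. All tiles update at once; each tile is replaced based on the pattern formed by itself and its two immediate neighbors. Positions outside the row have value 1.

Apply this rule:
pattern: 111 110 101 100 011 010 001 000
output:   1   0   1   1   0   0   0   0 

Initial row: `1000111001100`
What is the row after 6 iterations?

iteration 1: 0100010100010
iteration 2: 1010001010001
iteration 3: 0101000101000
iteration 4: 1010100010100
iteration 5: 0101010001010
iteration 6: 1010101000101

1010101000101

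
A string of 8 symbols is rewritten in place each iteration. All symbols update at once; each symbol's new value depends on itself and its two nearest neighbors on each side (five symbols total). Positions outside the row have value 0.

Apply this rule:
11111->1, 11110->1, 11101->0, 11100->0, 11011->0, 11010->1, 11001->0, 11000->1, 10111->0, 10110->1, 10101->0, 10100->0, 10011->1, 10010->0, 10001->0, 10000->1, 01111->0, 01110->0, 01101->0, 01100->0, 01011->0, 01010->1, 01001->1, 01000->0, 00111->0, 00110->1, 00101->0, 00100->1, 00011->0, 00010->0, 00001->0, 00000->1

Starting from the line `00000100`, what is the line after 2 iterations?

iteration 1: 11100101
iteration 2: 00000010

00000010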